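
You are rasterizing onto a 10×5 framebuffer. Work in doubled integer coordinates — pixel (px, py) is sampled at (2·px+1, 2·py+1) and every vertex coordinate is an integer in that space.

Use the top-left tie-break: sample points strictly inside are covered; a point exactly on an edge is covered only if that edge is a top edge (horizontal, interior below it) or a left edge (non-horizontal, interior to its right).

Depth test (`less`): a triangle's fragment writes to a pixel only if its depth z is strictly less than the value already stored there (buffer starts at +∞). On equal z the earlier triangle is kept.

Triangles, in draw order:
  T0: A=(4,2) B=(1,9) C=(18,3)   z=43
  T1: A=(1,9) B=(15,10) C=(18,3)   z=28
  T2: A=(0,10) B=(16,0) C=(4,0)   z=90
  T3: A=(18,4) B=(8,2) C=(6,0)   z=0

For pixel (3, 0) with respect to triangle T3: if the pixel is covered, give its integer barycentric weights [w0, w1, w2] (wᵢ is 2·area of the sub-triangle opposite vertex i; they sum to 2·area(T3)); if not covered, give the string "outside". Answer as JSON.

T0:
  2·area = 101  (B↔C swapped to make it positive)
  edge (4, 2)→(18, 3): d=(14,1) right/bottom  bias=-1
  edge (18, 3)→(1, 9): d=(-17,6) right/bottom  bias=-1
  edge (1, 9)→(4, 2): d=(3,-7) top-left  bias=+0
    (2,1)@(5, 3): e=[13,78,10] → X
    (3,1)@(7, 3): e=[11,66,24] → X
    (4,1)@(9, 3): e=[9,54,38] → X
    (5,1)@(11, 3): e=[7,42,52] → X
    (6,1)@(13, 3): e=[5,30,66] → X
    (7,1)@(15, 3): e=[3,18,80] → X
    (8,1)@(17, 3): e=[1,6,94] → X
    (9,1)@(19, 3): e=[-1,-6,108] → .
    (1,2)@(3, 5): e=[43,56,2] → X
    (6,2)@(13, 5): e=[33,-4,72] → .
    (7,2)@(15, 5): e=[31,-16,86] → .
    (8,2)@(17, 5): e=[29,-28,100] → .
    (0,4)@(1, 9): e=[101,0,0] → .  [on edge]
  covered (14 px):
    . . . . . . . . . .
    . . X X X X X X X .
    . X X X X X . . . .
    . X X . . . . . . .
    . . . . . . . . . .
T1:
  2·area = 101  (B↔C swapped to make it positive)
  edge (1, 9)→(18, 3): d=(17,-6) top-left  bias=+0
  edge (18, 3)→(15, 10): d=(-3,7) right/bottom  bias=-1
  edge (15, 10)→(1, 9): d=(-14,-1) top-left  bias=+0
    (6,2)@(13, 5): e=[4,29,68] → X
    (7,2)@(15, 5): e=[16,15,70] → X
    (8,2)@(17, 5): e=[28,1,72] → X
    (9,2)@(19, 5): e=[40,-13,74] → .
    (3,3)@(7, 7): e=[2,65,34] → X
    (4,3)@(9, 7): e=[14,51,36] → X
    (5,3)@(11, 7): e=[26,37,38] → X
    (8,3)@(17, 7): e=[62,-5,44] → .
    (0,4)@(1, 9): e=[0,101,0] → X  [on edge]
    (1,4)@(3, 9): e=[12,87,2] → X
    (2,4)@(5, 9): e=[24,73,4] → X
    (8,4)@(17, 9): e=[96,-11,16] → .
  covered (16 px):
    . . . . . . . . . .
    . . . . . . . . . .
    . . . . . . X X X .
    . . . X X X X X . .
    X X X X X X X X . .
T2:
  2·area = 120  (B↔C swapped to make it positive)
  edge (0, 10)→(4, 0): d=(4,-10) top-left  bias=+0
  edge (4, 0)→(16, 0): d=(12,0) top-left  bias=+0
  edge (16, 0)→(0, 10): d=(-16,10) right/bottom  bias=-1
    (2,0)@(5, 1): e=[14,12,94] → X
    (3,0)@(7, 1): e=[34,12,74] → X
    (4,0)@(9, 1): e=[54,12,54] → X
    (5,0)@(11, 1): e=[74,12,34] → X
    (6,0)@(13, 1): e=[94,12,14] → X
    (7,0)@(15, 1): e=[114,12,-6] → .
    (1,1)@(3, 3): e=[2,36,82] → X
    (6,1)@(13, 3): e=[102,36,-18] → .
    (1,2)@(3, 5): e=[10,60,50] → X
    (4,2)@(9, 5): e=[70,60,-10] → .
    (5,2)@(11, 5): e=[90,60,-30] → .
    (1,3)@(3, 7): e=[18,84,18] → X
  covered (15 px):
    . . X X X X X . . .
    . X X X X X . . . .
    . X X X . . . . . .
    . X . . . . . . . .
    X . . . . . . . . .
T3:
  2·area = 16
  edge (18, 4)→(8, 2): d=(-10,-2) top-left  bias=+0
  edge (8, 2)→(6, 0): d=(-2,-2) top-left  bias=+0
  edge (6, 0)→(18, 4): d=(12,4) right/bottom  bias=-1
    (1,0)@(3, 1): e=[0,-8,24] → .  [on edge]
    (3,0)@(7, 1): e=[8,0,8] → X  [on edge]
    (4,0)@(9, 1): e=[12,4,0] → .  [on edge]
    (3,1)@(7, 3): e=[-12,-4,32] → .
    (4,1)@(9, 3): e=[-8,0,24] → .  [on edge]
    (6,1)@(13, 3): e=[0,8,8] → X  [on edge]
    (7,1)@(15, 3): e=[4,12,0] → .  [on edge]
    (5,2)@(11, 5): e=[-24,0,40] → .  [on edge]
    (6,2)@(13, 5): e=[-20,4,32] → .
    (6,3)@(13, 7): e=[-40,0,56] → .  [on edge]
    (7,4)@(15, 9): e=[-56,0,72] → .  [on edge]
  covered (2 px):
    . . . X . . . . . .
    . . . . . . X . . .
    . . . . . . . . . .
    . . . . . . . . . .
    . . . . . . . . . .

Result: [0,8,8]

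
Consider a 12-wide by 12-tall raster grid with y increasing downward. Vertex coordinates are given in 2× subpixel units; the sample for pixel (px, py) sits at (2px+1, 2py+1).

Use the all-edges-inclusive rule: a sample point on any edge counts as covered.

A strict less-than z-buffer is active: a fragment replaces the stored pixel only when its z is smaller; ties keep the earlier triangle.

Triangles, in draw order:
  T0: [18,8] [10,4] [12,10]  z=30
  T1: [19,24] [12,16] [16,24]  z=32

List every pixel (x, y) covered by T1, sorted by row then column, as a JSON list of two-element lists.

T0:
  2·area = 40  (B↔C swapped to make it positive)
  edge (18, 8)→(12, 10): d=(-6,2) inclusive
  edge (12, 10)→(10, 4): d=(-2,-6) inclusive
  edge (10, 4)→(18, 8): d=(8,4) inclusive
    (4,0)@(9, 1): e=[60,0,-20] → ·  [on edge]
    (5,2)@(11, 5): e=[32,4,4] → █
    (6,2)@(13, 5): e=[28,16,-4] → ·
    (5,3)@(11, 7): e=[20,0,20] → █  [on edge]
    (6,3)@(13, 7): e=[16,12,12] → █
    (7,3)@(15, 7): e=[12,24,4] → █
    (8,3)@(17, 7): e=[8,36,-4] → ·
    (10,3)@(21, 7): e=[0,60,-20] → ·  [on edge]
    (5,4)@(11, 9): e=[8,-4,36] → ·
    (6,4)@(13, 9): e=[4,8,28] → █
    (7,4)@(15, 9): e=[0,20,20] → █  [on edge]
    (8,4)@(17, 9): e=[-4,32,12] → ·
    (4,5)@(9, 11): e=[0,-20,60] → ·  [on edge]
    (1,6)@(3, 13): e=[0,-60,100] → ·  [on edge]
    (6,6)@(13, 13): e=[-20,0,60] → ·  [on edge]
    (7,9)@(15, 19): e=[-60,0,100] → ·  [on edge]
  covered (6 px):
    · · · · · · · · · · · ·
    · · · · · · · · · · · ·
    · · · · · █ · · · · · ·
    · · · · · █ █ █ · · · ·
    · · · · · · █ █ · · · ·
    · · · · · · · · · · · ·
    · · · · · · · · · · · ·
    · · · · · · · · · · · ·
    · · · · · · · · · · · ·
    · · · · · · · · · · · ·
    · · · · · · · · · · · ·
    · · · · · · · · · · · ·
T1:
  2·area = 24  (B↔C swapped to make it positive)
  edge (19, 24)→(16, 24): d=(-3,0) inclusive
  edge (16, 24)→(12, 16): d=(-4,-8) inclusive
  edge (12, 16)→(19, 24): d=(7,8) inclusive
    (7,10)@(15, 21): e=[9,4,11] → █
    (8,10)@(17, 21): e=[9,20,-5] → ·
    (7,11)@(15, 23): e=[3,-4,25] → ·
    (8,11)@(17, 23): e=[3,12,9] → █
    (9,11)@(19, 23): e=[3,28,-7] → ·
  covered (2 px):
    · · · · · · · · · · · ·
    · · · · · · · · · · · ·
    · · · · · · · · · · · ·
    · · · · · · · · · · · ·
    · · · · · · · · · · · ·
    · · · · · · · · · · · ·
    · · · · · · · · · · · ·
    · · · · · · · · · · · ·
    · · · · · · · · · · · ·
    · · · · · · · · · · · ·
    · · · · · · · █ · · · ·
    · · · · · · · · █ · · ·

Answer: [[7,10],[8,11]]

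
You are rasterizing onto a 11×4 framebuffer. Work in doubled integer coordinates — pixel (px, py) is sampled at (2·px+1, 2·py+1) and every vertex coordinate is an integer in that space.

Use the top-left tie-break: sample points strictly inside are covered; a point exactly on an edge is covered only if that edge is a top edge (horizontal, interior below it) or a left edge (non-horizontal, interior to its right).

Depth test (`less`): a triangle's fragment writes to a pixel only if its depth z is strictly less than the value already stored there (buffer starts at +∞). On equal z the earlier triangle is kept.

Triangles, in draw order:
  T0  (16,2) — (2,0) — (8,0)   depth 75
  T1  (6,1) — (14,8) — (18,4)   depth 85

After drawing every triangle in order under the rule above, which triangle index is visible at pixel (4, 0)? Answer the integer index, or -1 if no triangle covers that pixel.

T0:
  2·area = 12
  edge (16, 2)→(2, 0): d=(-14,-2) top-left  bias=+0
  edge (2, 0)→(8, 0): d=(6,0) top-left  bias=+0
  edge (8, 0)→(16, 2): d=(8,2) right/bottom  bias=-1
    (4,0)@(9, 1): e=[0,6,6] → X  [on edge]
    (5,0)@(11, 1): e=[4,6,2] → X
    (6,0)@(13, 1): e=[8,6,-2] → .
    (4,1)@(9, 3): e=[-28,18,22] → .
    (5,1)@(11, 3): e=[-24,18,18] → .
  covered (2 px):
    . . . . X X . . . . .
    . . . . . . . . . . .
    . . . . . . . . . . .
    . . . . . . . . . . .
T1:
  2·area = 60  (B↔C swapped to make it positive)
  edge (6, 1)→(18, 4): d=(12,3) right/bottom  bias=-1
  edge (18, 4)→(14, 8): d=(-4,4) right/bottom  bias=-1
  edge (14, 8)→(6, 1): d=(-8,-7) top-left  bias=+0
    (10,0)@(21, 1): e=[-45,0,105] → .  [on edge]
    (4,1)@(9, 3): e=[15,40,5] → X
    (5,1)@(11, 3): e=[9,32,19] → X
    (6,1)@(13, 3): e=[3,24,33] → X
    (7,1)@(15, 3): e=[-3,16,47] → .
    (9,1)@(19, 3): e=[-15,0,75] → .  [on edge]
    (4,2)@(9, 5): e=[39,32,-11] → .
    (5,2)@(11, 5): e=[33,24,3] → X
    (7,2)@(15, 5): e=[21,8,31] → X
    (8,2)@(17, 5): e=[15,0,45] → .  [on edge]
    (5,3)@(11, 7): e=[57,16,-13] → .
    (6,3)@(13, 7): e=[51,8,1] → X
    (7,3)@(15, 7): e=[45,0,15] → .  [on edge]
  covered (7 px):
    . . . . . . . . . . .
    . . . . X X X . . . .
    . . . . . X X X . . .
    . . . . . . X . . . .

Z-buffer (winner per pixel, '.' = empty):
  . . . . 0 0 . . . . .
  . . . . 1 1 1 . . . .
  . . . . . 1 1 1 . . .
  . . . . . . 1 . . . .

Answer: 0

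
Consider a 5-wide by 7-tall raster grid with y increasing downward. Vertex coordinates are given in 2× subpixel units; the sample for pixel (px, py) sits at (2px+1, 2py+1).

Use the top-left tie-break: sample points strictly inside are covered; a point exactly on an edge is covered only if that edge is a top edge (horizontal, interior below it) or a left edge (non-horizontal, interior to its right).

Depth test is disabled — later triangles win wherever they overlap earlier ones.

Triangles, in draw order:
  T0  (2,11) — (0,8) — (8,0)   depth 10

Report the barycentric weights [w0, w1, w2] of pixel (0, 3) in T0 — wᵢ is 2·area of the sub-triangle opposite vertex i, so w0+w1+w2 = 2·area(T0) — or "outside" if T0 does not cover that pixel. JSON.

T0:
  2·area = 40
  edge (2, 11)→(0, 8): d=(-2,-3) top-left  bias=+0
  edge (0, 8)→(8, 0): d=(8,-8) top-left  bias=+0
  edge (8, 0)→(2, 11): d=(-6,11) right/bottom  bias=-1
    (3,0)@(7, 1): e=[35,0,5] → X  [on edge]
    (4,0)@(9, 1): e=[41,16,-17] → .
    (2,1)@(5, 3): e=[25,0,15] → X  [on edge]
    (3,1)@(7, 3): e=[31,16,-7] → .
    (1,2)@(3, 5): e=[15,0,25] → X  [on edge]
    (3,2)@(7, 5): e=[27,32,-19] → .
    (0,3)@(1, 7): e=[5,0,35] → X  [on edge]
    (2,3)@(5, 7): e=[17,32,-9] → .
    (0,4)@(1, 9): e=[1,16,23] → X
    (2,4)@(5, 9): e=[13,48,-21] → .
    (0,5)@(1, 11): e=[-3,32,11] → .
    (1,5)@(3, 11): e=[3,48,-11] → .
  covered (8 px):
    . . . X .
    . . X . .
    . X X . .
    X X . . .
    X X . . .
    . . . . .
    . . . . .

Final: [0,35,5]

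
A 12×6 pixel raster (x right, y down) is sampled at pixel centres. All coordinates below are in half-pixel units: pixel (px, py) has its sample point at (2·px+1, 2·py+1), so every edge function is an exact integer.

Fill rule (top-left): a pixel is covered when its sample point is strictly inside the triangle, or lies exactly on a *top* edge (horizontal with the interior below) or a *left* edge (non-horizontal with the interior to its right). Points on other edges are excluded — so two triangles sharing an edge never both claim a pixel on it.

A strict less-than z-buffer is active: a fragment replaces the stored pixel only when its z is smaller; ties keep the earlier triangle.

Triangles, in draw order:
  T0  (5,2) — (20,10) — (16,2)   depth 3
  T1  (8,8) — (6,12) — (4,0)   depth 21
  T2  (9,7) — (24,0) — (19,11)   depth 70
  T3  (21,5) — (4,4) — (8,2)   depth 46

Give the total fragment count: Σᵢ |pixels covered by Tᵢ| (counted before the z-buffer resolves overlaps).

T0:
  2·area = 88  (B↔C swapped to make it positive)
  edge (5, 2)→(16, 2): d=(11,0) top-left  bias=+0
  edge (16, 2)→(20, 10): d=(4,8) right/bottom  bias=-1
  edge (20, 10)→(5, 2): d=(-15,-8) top-left  bias=+0
    (3,1)@(7, 3): e=[11,76,1] → X
    (4,1)@(9, 3): e=[11,60,17] → X
    (5,1)@(11, 3): e=[11,44,33] → X
    (6,1)@(13, 3): e=[11,28,49] → X
    (7,1)@(15, 3): e=[11,12,65] → X
    (8,1)@(17, 3): e=[11,-4,81] → .
    (3,2)@(7, 5): e=[33,84,-29] → .
    (4,2)@(9, 5): e=[33,68,-13] → .
    (5,2)@(11, 5): e=[33,52,3] → X
    (8,2)@(17, 5): e=[33,4,51] → X
    (9,2)@(19, 5): e=[33,-12,67] → .
    (5,3)@(11, 7): e=[55,60,-27] → .
  covered (12 px):
    . . . . . . . . . . . .
    . . . X X X X X . . . .
    . . . . . X X X X . . .
    . . . . . . . X X . . .
    . . . . . . . . . X . .
    . . . . . . . . . . . .
T1:
  2·area = 32
  edge (8, 8)→(6, 12): d=(-2,4) right/bottom  bias=-1
  edge (6, 12)→(4, 0): d=(-2,-12) top-left  bias=+0
  edge (4, 0)→(8, 8): d=(4,8) right/bottom  bias=-1
    (2,1)@(5, 3): e=[22,6,4] → X
    (3,1)@(7, 3): e=[14,30,-12] → .
    (2,2)@(5, 5): e=[18,2,12] → X
    (3,2)@(7, 5): e=[10,26,-4] → .
    (2,3)@(5, 7): e=[14,-2,20] → .
    (3,3)@(7, 7): e=[6,22,4] → X
    (4,3)@(9, 7): e=[-2,46,-12] → .
    (3,4)@(7, 9): e=[2,18,12] → X
    (4,4)@(9, 9): e=[-6,42,-4] → .
    (3,5)@(7, 11): e=[-2,14,20] → .
  covered (4 px):
    . . . . . . . . . . . .
    . . X . . . . . . . . .
    . . X . . . . . . . . .
    . . . X . . . . . . . .
    . . . X . . . . . . . .
    . . . . . . . . . . . .
T2:
  2·area = 130
  edge (9, 7)→(24, 0): d=(15,-7) top-left  bias=+0
  edge (24, 0)→(19, 11): d=(-5,11) right/bottom  bias=-1
  edge (19, 11)→(9, 7): d=(-10,-4) top-left  bias=+0
    (11,0)@(23, 1): e=[8,6,116] → X
    (9,1)@(19, 3): e=[10,40,80] → X
    (10,1)@(21, 3): e=[24,18,88] → X
    (11,1)@(23, 3): e=[38,-4,96] → .
    (7,2)@(15, 5): e=[12,74,44] → X
    (8,2)@(17, 5): e=[26,52,52] → X
    (11,2)@(23, 5): e=[68,-14,76] → .
    (4,3)@(9, 7): e=[0,130,0] → X  [on edge]
    (5,3)@(11, 7): e=[14,108,8] → X
    (6,3)@(13, 7): e=[28,86,16] → X
    (10,3)@(21, 7): e=[84,-2,48] → .
    (4,4)@(9, 9): e=[30,120,-20] → .
    (9,5)@(19, 11): e=[130,0,0] → .  [on edge]
  covered (16 px):
    . . . . . . . . . . . X
    . . . . . . . . . X X .
    . . . . . . . X X X X .
    . . . . X X X X X X . .
    . . . . . . . X X X . .
    . . . . . . . . . . . .
T3:
  2·area = 38
  edge (21, 5)→(4, 4): d=(-17,-1) top-left  bias=+0
  edge (4, 4)→(8, 2): d=(4,-2) top-left  bias=+0
  edge (8, 2)→(21, 5): d=(13,3) right/bottom  bias=-1
    (3,1)@(7, 3): e=[20,2,16] → X
    (4,1)@(9, 3): e=[22,6,10] → X
    (5,1)@(11, 3): e=[24,10,4] → X
    (6,1)@(13, 3): e=[26,14,-2] → .
    (3,2)@(7, 5): e=[-14,10,42] → .
    (4,2)@(9, 5): e=[-12,14,36] → .
    (5,2)@(11, 5): e=[-10,18,30] → .
    (10,2)@(21, 5): e=[0,38,0] → .  [on edge]
  covered (3 px):
    . . . . . . . . . . . .
    . . . X X X . . . . . .
    . . . . . . . . . . . .
    . . . . . . . . . . . .
    . . . . . . . . . . . .
    . . . . . . . . . . . .

Final: 35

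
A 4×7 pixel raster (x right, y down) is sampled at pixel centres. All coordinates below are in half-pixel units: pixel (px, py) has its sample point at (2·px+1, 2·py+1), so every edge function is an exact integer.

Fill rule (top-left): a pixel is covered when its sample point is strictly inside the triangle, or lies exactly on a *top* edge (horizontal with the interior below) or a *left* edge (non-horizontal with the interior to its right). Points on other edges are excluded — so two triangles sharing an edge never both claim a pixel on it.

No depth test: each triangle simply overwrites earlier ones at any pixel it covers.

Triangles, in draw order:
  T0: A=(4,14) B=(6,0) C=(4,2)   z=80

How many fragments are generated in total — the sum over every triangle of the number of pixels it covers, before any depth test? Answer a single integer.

T0:
  2·area = 24  (B↔C swapped to make it positive)
  edge (4, 14)→(4, 2): d=(0,-12) top-left  bias=+0
  edge (4, 2)→(6, 0): d=(2,-2) top-left  bias=+0
  edge (6, 0)→(4, 14): d=(-2,14) right/bottom  bias=-1
    (2,0)@(5, 1): e=[12,0,12] → X  [on edge]
    (3,0)@(7, 1): e=[36,4,-16] → .
    (1,1)@(3, 3): e=[-12,0,36] → .  [on edge]
    (2,1)@(5, 3): e=[12,4,8] → X
    (3,1)@(7, 3): e=[36,8,-20] → .
    (0,2)@(1, 5): e=[-36,0,60] → .  [on edge]
    (2,2)@(5, 5): e=[12,8,4] → X
    (3,2)@(7, 5): e=[36,12,-24] → .
    (2,3)@(5, 7): e=[12,12,0] → .  [on edge]
  covered (3 px):
    . . X .
    . . X .
    . . X .
    . . . .
    . . . .
    . . . .
    . . . .

Answer: 3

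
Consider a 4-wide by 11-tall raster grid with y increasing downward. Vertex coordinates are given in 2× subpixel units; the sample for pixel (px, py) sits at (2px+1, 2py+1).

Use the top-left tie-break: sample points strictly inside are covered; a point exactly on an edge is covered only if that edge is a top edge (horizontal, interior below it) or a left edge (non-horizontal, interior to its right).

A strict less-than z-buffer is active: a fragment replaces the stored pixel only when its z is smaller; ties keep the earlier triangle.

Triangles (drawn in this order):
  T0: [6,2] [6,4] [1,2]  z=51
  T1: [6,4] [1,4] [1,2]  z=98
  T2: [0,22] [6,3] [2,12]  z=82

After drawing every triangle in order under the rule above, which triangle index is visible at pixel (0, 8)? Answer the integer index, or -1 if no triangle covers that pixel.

T0:
  2·area = 10
  edge (6, 2)→(6, 4): d=(0,2) right/bottom  bias=-1
  edge (6, 4)→(1, 2): d=(-5,-2) top-left  bias=+0
  edge (1, 2)→(6, 2): d=(5,0) top-left  bias=+0
    (2,1)@(5, 3): e=[2,3,5] → #
    (3,1)@(7, 3): e=[-2,7,5] → ·
    (2,2)@(5, 5): e=[2,-7,15] → ·
  covered (1 px):
    · · · ·
    · · # ·
    · · · ·
    · · · ·
    · · · ·
    · · · ·
    · · · ·
    · · · ·
    · · · ·
    · · · ·
    · · · ·
T1:
  2·area = 10
  edge (6, 4)→(1, 4): d=(-5,0) right/bottom  bias=-1
  edge (1, 4)→(1, 2): d=(0,-2) top-left  bias=+0
  edge (1, 2)→(6, 4): d=(5,2) right/bottom  bias=-1
    (0,0)@(1, 1): e=[15,0,-5] → ·  [on edge]
    (0,1)@(1, 3): e=[5,0,5] → #  [on edge]
    (1,1)@(3, 3): e=[5,4,1] → #
    (2,1)@(5, 3): e=[5,8,-3] → ·
    (0,2)@(1, 5): e=[-5,0,15] → ·  [on edge]
    (1,2)@(3, 5): e=[-5,4,11] → ·
    (0,3)@(1, 7): e=[-15,0,25] → ·  [on edge]
    (0,4)@(1, 9): e=[-25,0,35] → ·  [on edge]
    (0,5)@(1, 11): e=[-35,0,45] → ·  [on edge]
    (0,6)@(1, 13): e=[-45,0,55] → ·  [on edge]
    (0,7)@(1, 15): e=[-55,0,65] → ·  [on edge]
    (0,8)@(1, 17): e=[-65,0,75] → ·  [on edge]
    (0,9)@(1, 19): e=[-75,0,85] → ·  [on edge]
    (0,10)@(1, 21): e=[-85,0,95] → ·  [on edge]
  covered (2 px):
    · · · ·
    # # · ·
    · · · ·
    · · · ·
    · · · ·
    · · · ·
    · · · ·
    · · · ·
    · · · ·
    · · · ·
    · · · ·
T2:
  2·area = 22  (B↔C swapped to make it positive)
  edge (0, 22)→(2, 12): d=(2,-10) top-left  bias=+0
  edge (2, 12)→(6, 3): d=(4,-9) top-left  bias=+0
  edge (6, 3)→(0, 22): d=(-6,19) right/bottom  bias=-1
    (1,3)@(3, 7): e=[0,-11,33] → ·  [on edge]
    (1,5)@(3, 11): e=[8,5,9] → #
    (2,5)@(5, 11): e=[28,23,-29] → ·
    (1,6)@(3, 13): e=[12,13,-3] → ·
    (0,8)@(1, 17): e=[0,11,11] → #  [on edge]
    (1,8)@(3, 17): e=[20,29,-27] → ·
    (0,9)@(1, 19): e=[4,19,-1] → ·
  covered (2 px):
    · · · ·
    · · · ·
    · · · ·
    · · · ·
    · · · ·
    · # · ·
    · · · ·
    · · · ·
    # · · ·
    · · · ·
    · · · ·

Z-buffer (winner per pixel, '.' = empty):
  . . . .
  1 1 0 .
  . . . .
  . . . .
  . . . .
  . 2 . .
  . . . .
  . . . .
  2 . . .
  . . . .
  . . . .

Result: 2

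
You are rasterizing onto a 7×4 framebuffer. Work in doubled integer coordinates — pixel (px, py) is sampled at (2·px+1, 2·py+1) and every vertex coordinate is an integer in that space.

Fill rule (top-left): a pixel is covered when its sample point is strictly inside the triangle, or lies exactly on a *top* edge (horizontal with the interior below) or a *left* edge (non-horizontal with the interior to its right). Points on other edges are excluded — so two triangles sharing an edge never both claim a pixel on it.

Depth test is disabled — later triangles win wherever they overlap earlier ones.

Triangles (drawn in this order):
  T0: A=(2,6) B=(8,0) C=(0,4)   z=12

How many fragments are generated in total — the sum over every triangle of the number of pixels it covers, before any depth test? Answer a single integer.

T0:
  2·area = 24  (B↔C swapped to make it positive)
  edge (2, 6)→(0, 4): d=(-2,-2) top-left  bias=+0
  edge (0, 4)→(8, 0): d=(8,-4) top-left  bias=+0
  edge (8, 0)→(2, 6): d=(-6,6) right/bottom  bias=-1
    (3,0)@(7, 1): e=[20,4,0] → .  [on edge]
    (1,1)@(3, 3): e=[8,4,12] → X
    (2,1)@(5, 3): e=[12,12,0] → .  [on edge]
    (0,2)@(1, 5): e=[0,12,12] → X  [on edge]
    (1,2)@(3, 5): e=[4,20,0] → .  [on edge]
    (0,3)@(1, 7): e=[-4,28,0] → .  [on edge]
    (1,3)@(3, 7): e=[0,36,-12] → .  [on edge]
  covered (2 px):
    . . . . . . .
    . X . . . . .
    X . . . . . .
    . . . . . . .

Final: 2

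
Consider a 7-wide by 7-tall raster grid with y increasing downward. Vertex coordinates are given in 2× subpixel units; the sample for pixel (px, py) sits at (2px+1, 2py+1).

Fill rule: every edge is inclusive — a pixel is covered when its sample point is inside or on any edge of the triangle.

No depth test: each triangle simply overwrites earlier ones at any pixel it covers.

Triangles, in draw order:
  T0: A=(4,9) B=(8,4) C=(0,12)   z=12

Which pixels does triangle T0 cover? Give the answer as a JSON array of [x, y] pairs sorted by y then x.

T0:
  2·area = 8  (B↔C swapped to make it positive)
  edge (4, 9)→(0, 12): d=(-4,3) inclusive
  edge (0, 12)→(8, 4): d=(8,-8) inclusive
  edge (8, 4)→(4, 9): d=(-4,5) inclusive
    (5,0)@(11, 1): e=[11,0,-3] → .  [on edge]
    (4,1)@(9, 3): e=[9,0,-1] → .  [on edge]
    (3,2)@(7, 5): e=[7,0,1] → X  [on edge]
    (4,2)@(9, 5): e=[1,16,-9] → .
    (2,3)@(5, 7): e=[5,0,3] → X  [on edge]
    (3,3)@(7, 7): e=[-1,16,-7] → .
    (1,4)@(3, 9): e=[3,0,5] → X  [on edge]
    (2,4)@(5, 9): e=[-3,16,-5] → .
    (0,5)@(1, 11): e=[1,0,7] → X  [on edge]
    (1,5)@(3, 11): e=[-5,16,-3] → .
    (0,6)@(1, 13): e=[-7,16,-1] → .
  covered (4 px):
    . . . . . . .
    . . . . . . .
    . . . X . . .
    . . X . . . .
    . X . . . . .
    X . . . . . .
    . . . . . . .

Result: [[3,2],[2,3],[1,4],[0,5]]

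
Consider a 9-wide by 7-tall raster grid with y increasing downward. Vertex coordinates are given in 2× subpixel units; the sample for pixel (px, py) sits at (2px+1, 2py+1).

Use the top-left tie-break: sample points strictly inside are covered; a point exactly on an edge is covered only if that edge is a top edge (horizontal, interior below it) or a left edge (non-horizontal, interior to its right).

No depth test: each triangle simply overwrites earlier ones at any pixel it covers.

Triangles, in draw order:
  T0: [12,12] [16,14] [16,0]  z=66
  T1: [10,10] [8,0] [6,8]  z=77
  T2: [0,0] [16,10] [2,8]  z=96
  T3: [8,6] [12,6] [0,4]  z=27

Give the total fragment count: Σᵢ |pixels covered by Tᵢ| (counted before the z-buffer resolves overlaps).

T0:
  2·area = 56  (B↔C swapped to make it positive)
  edge (12, 12)→(16, 0): d=(4,-12) top-left  bias=+0
  edge (16, 0)→(16, 14): d=(0,14) right/bottom  bias=-1
  edge (16, 14)→(12, 12): d=(-4,-2) top-left  bias=+0
    (7,1)@(15, 3): e=[0,14,42] → #  [on edge]
    (8,1)@(17, 3): e=[24,-14,46] → ·
    (7,2)@(15, 5): e=[8,14,34] → #
    (8,2)@(17, 5): e=[32,-14,38] → ·
    (7,3)@(15, 7): e=[16,14,26] → #
    (8,3)@(17, 7): e=[40,-14,30] → ·
    (6,4)@(13, 9): e=[0,42,14] → #  [on edge]
    (8,4)@(17, 9): e=[48,-14,22] → ·
    (6,5)@(13, 11): e=[8,42,6] → #
    (8,5)@(17, 11): e=[56,-14,14] → ·
    (6,6)@(13, 13): e=[16,42,-2] → ·
    (7,6)@(15, 13): e=[40,14,2] → #
  covered (8 px):
    · · · · · · · · ·
    · · · · · · · # ·
    · · · · · · · # ·
    · · · · · · · # ·
    · · · · · · # # ·
    · · · · · · # # ·
    · · · · · · · # ·
T1:
  2·area = 36  (B↔C swapped to make it positive)
  edge (10, 10)→(6, 8): d=(-4,-2) top-left  bias=+0
  edge (6, 8)→(8, 0): d=(2,-8) top-left  bias=+0
  edge (8, 0)→(10, 10): d=(2,10) right/bottom  bias=-1
    (3,2)@(7, 5): e=[14,2,20] → #
    (4,2)@(9, 5): e=[18,18,0] → ·  [on edge]
    (3,3)@(7, 7): e=[6,6,24] → #
    (4,3)@(9, 7): e=[10,22,4] → #
    (5,3)@(11, 7): e=[14,38,-16] → ·
    (3,4)@(7, 9): e=[-2,10,28] → ·
    (4,4)@(9, 9): e=[2,26,8] → #
    (5,4)@(11, 9): e=[6,42,-12] → ·
    (4,5)@(9, 11): e=[-6,30,12] → ·
  covered (4 px):
    · · · · · · · · ·
    · · · · · · · · ·
    · · · # · · · · ·
    · · · # # · · · ·
    · · · · # · · · ·
    · · · · · · · · ·
    · · · · · · · · ·
T2:
  2·area = 108
  edge (0, 0)→(16, 10): d=(16,10) right/bottom  bias=-1
  edge (16, 10)→(2, 8): d=(-14,-2) top-left  bias=+0
  edge (2, 8)→(0, 0): d=(-2,-8) top-left  bias=+0
    (0,0)@(1, 1): e=[6,96,6] → #
    (1,0)@(3, 1): e=[-14,100,22] → ·
    (0,1)@(1, 3): e=[38,68,2] → #
    (1,1)@(3, 3): e=[18,72,18] → #
    (2,1)@(5, 3): e=[-2,76,34] → ·
    (0,2)@(1, 5): e=[70,40,-2] → ·
    (1,2)@(3, 5): e=[50,44,14] → #
    (2,2)@(5, 5): e=[30,48,30] → #
    (3,2)@(7, 5): e=[10,52,46] → #
    (4,2)@(9, 5): e=[-10,56,62] → ·
    (1,3)@(3, 7): e=[82,16,10] → #
    (4,3)@(9, 7): e=[22,28,58] → #
    (4,4)@(9, 9): e=[54,0,54] → #  [on edge]
  covered (14 px):
    # · · · · · · · ·
    # # · · · · · · ·
    · # # # · · · · ·
    · # # # # # · · ·
    · · · · # # # · ·
    · · · · · · · · ·
    · · · · · · · · ·
T3:
  2·area = 8  (B↔C swapped to make it positive)
  edge (8, 6)→(0, 4): d=(-8,-2) top-left  bias=+0
  edge (0, 4)→(12, 6): d=(12,2) right/bottom  bias=-1
  edge (12, 6)→(8, 6): d=(-4,0) right/bottom  bias=-1
    (2,2)@(5, 5): e=[2,2,4] → #
    (3,2)@(7, 5): e=[6,-2,4] → ·
    (2,3)@(5, 7): e=[-14,26,-4] → ·
  covered (1 px):
    · · · · · · · · ·
    · · · · · · · · ·
    · · # · · · · · ·
    · · · · · · · · ·
    · · · · · · · · ·
    · · · · · · · · ·
    · · · · · · · · ·

Final: 27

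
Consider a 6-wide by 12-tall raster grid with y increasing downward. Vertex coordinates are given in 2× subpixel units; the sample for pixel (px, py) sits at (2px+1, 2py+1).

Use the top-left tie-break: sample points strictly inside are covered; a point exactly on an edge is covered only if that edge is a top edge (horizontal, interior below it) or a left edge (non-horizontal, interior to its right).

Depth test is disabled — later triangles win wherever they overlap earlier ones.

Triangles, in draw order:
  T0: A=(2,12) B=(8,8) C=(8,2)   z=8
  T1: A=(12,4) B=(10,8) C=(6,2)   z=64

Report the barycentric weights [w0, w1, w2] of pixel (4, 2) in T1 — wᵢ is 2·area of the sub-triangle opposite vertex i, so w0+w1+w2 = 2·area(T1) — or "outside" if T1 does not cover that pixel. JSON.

T0:
  2·area = 36  (B↔C swapped to make it positive)
  edge (2, 12)→(8, 2): d=(6,-10) top-left  bias=+0
  edge (8, 2)→(8, 8): d=(0,6) right/bottom  bias=-1
  edge (8, 8)→(2, 12): d=(-6,4) right/bottom  bias=-1
    (3,2)@(7, 5): e=[8,6,22] → #
    (4,2)@(9, 5): e=[28,-6,14] → ·
    (2,3)@(5, 7): e=[0,18,18] → #  [on edge]
    (4,3)@(9, 7): e=[40,-6,2] → ·
    (2,4)@(5, 9): e=[12,18,6] → #
    (3,4)@(7, 9): e=[32,6,-2] → ·
    (1,5)@(3, 11): e=[4,30,2] → #
    (2,5)@(5, 11): e=[24,18,-6] → ·
    (1,6)@(3, 13): e=[16,30,-10] → ·
  covered (5 px):
    · · · · · ·
    · · · · · ·
    · · · # · ·
    · · # # · ·
    · · # · · ·
    · # · · · ·
    · · · · · ·
    · · · · · ·
    · · · · · ·
    · · · · · ·
    · · · · · ·
    · · · · · ·
T1:
  2·area = 28
  edge (12, 4)→(10, 8): d=(-2,4) right/bottom  bias=-1
  edge (10, 8)→(6, 2): d=(-4,-6) top-left  bias=+0
  edge (6, 2)→(12, 4): d=(6,2) right/bottom  bias=-1
    (1,0)@(3, 1): e=[42,-14,0] → ·  [on edge]
    (3,1)@(7, 3): e=[22,2,4] → #
    (4,1)@(9, 3): e=[14,14,0] → ·  [on edge]
    (3,2)@(7, 5): e=[18,-6,16] → ·
    (4,2)@(9, 5): e=[10,6,12] → #
    (5,2)@(11, 5): e=[2,18,8] → #
    (4,3)@(9, 7): e=[6,-2,24] → ·
    (5,3)@(11, 7): e=[-2,10,20] → ·
  covered (3 px):
    · · · · · ·
    · · · # · ·
    · · · · # #
    · · · · · ·
    · · · · · ·
    · · · · · ·
    · · · · · ·
    · · · · · ·
    · · · · · ·
    · · · · · ·
    · · · · · ·
    · · · · · ·

Result: [6,12,10]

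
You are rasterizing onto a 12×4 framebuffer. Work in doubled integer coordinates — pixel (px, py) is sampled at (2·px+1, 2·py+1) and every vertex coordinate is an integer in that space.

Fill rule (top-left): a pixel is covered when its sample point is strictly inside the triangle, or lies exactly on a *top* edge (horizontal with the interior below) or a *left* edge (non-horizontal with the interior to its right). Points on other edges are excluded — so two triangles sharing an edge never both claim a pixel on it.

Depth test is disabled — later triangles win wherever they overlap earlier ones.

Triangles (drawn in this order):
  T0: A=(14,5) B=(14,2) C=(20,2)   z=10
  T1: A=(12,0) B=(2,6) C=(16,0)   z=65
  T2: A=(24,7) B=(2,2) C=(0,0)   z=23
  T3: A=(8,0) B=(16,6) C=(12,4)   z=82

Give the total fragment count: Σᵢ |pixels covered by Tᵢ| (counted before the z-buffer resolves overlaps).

T0:
  2·area = 18
  edge (14, 5)→(14, 2): d=(0,-3) top-left  bias=+0
  edge (14, 2)→(20, 2): d=(6,0) top-left  bias=+0
  edge (20, 2)→(14, 5): d=(-6,3) right/bottom  bias=-1
    (7,1)@(15, 3): e=[3,6,9] → █
    (8,1)@(17, 3): e=[9,6,3] → █
    (9,1)@(19, 3): e=[15,6,-3] → ·
    (7,2)@(15, 5): e=[3,18,-3] → ·
    (8,2)@(17, 5): e=[9,18,-9] → ·
  covered (2 px):
    · · · · · · · · · · · ·
    · · · · · · · █ █ · · ·
    · · · · · · · · · · · ·
    · · · · · · · · · · · ·
T1:
  2·area = 24  (B↔C swapped to make it positive)
  edge (12, 0)→(16, 0): d=(4,0) top-left  bias=+0
  edge (16, 0)→(2, 6): d=(-14,6) right/bottom  bias=-1
  edge (2, 6)→(12, 0): d=(10,-6) top-left  bias=+0
    (5,0)@(11, 1): e=[4,16,4] → █
    (6,0)@(13, 1): e=[4,4,16] → █
    (7,0)@(15, 1): e=[4,-8,28] → ·
    (3,1)@(7, 3): e=[12,12,0] → █  [on edge]
    (4,1)@(9, 3): e=[12,0,12] → ·  [on edge]
    (5,1)@(11, 3): e=[12,-12,24] → ·
    (6,1)@(13, 3): e=[12,-24,36] → ·
    (3,2)@(7, 5): e=[20,-16,20] → ·
  covered (3 px):
    · · · · · █ █ · · · · ·
    · · · █ · · · · · · · ·
    · · · · · · · · · · · ·
    · · · · · · · · · · · ·
T2:
  2·area = 34
  edge (24, 7)→(2, 2): d=(-22,-5) top-left  bias=+0
  edge (2, 2)→(0, 0): d=(-2,-2) top-left  bias=+0
  edge (0, 0)→(24, 7): d=(24,7) right/bottom  bias=-1
    (0,0)@(1, 1): e=[17,0,17] → █  [on edge]
    (1,0)@(3, 1): e=[27,4,3] → █
    (2,0)@(5, 1): e=[37,8,-11] → ·
    (0,1)@(1, 3): e=[-27,-4,65] → ·
    (1,1)@(3, 3): e=[-17,0,51] → ·  [on edge]
    (3,1)@(7, 3): e=[3,8,23] → █
    (4,1)@(9, 3): e=[13,12,9] → █
    (5,1)@(11, 3): e=[23,16,-5] → ·
    (2,2)@(5, 5): e=[-51,0,85] → ·  [on edge]
    (3,2)@(7, 5): e=[-41,4,71] → ·
    (4,2)@(9, 5): e=[-31,8,57] → ·
    (8,2)@(17, 5): e=[9,24,1] → █
    (3,3)@(7, 7): e=[-85,0,119] → ·  [on edge]
  covered (5 px):
    █ █ · · · · · · · · · ·
    · · · █ █ · · · · · · ·
    · · · · · · · · █ · · ·
    · · · · · · · · · · · ·
T3:
  2·area = 8
  edge (8, 0)→(16, 6): d=(8,6) right/bottom  bias=-1
  edge (16, 6)→(12, 4): d=(-4,-2) top-left  bias=+0
  edge (12, 4)→(8, 0): d=(-4,-4) top-left  bias=+0
    (4,0)@(9, 1): e=[2,6,0] → █  [on edge]
    (5,0)@(11, 1): e=[-10,10,8] → ·
    (4,1)@(9, 3): e=[18,-2,-8] → ·
    (5,1)@(11, 3): e=[6,2,0] → █  [on edge]
    (6,1)@(13, 3): e=[-6,6,8] → ·
    (5,2)@(11, 5): e=[22,-6,-8] → ·
    (6,2)@(13, 5): e=[10,-2,0] → ·  [on edge]
    (7,3)@(15, 7): e=[14,-6,0] → ·  [on edge]
  covered (2 px):
    · · · · █ · · · · · · ·
    · · · · · █ · · · · · ·
    · · · · · · · · · · · ·
    · · · · · · · · · · · ·

Final: 12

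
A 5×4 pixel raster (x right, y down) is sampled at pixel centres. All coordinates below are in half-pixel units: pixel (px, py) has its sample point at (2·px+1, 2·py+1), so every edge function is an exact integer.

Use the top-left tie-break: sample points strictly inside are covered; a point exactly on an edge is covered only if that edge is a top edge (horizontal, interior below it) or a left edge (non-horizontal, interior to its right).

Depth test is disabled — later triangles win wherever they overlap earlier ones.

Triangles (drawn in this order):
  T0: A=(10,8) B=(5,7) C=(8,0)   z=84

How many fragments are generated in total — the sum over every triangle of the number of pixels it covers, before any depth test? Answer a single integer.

T0:
  2·area = 38
  edge (10, 8)→(5, 7): d=(-5,-1) top-left  bias=+0
  edge (5, 7)→(8, 0): d=(3,-7) top-left  bias=+0
  edge (8, 0)→(10, 8): d=(2,8) right/bottom  bias=-1
    (3,1)@(7, 3): e=[22,2,14] → █
    (4,1)@(9, 3): e=[24,16,-2] → ·
    (3,2)@(7, 5): e=[12,8,18] → █
    (4,2)@(9, 5): e=[14,22,2] → █
    (2,3)@(5, 7): e=[0,0,38] → █  [on edge]
  covered (6 px):
    · · · · ·
    · · · █ ·
    · · · █ █
    · · █ █ █

Final: 6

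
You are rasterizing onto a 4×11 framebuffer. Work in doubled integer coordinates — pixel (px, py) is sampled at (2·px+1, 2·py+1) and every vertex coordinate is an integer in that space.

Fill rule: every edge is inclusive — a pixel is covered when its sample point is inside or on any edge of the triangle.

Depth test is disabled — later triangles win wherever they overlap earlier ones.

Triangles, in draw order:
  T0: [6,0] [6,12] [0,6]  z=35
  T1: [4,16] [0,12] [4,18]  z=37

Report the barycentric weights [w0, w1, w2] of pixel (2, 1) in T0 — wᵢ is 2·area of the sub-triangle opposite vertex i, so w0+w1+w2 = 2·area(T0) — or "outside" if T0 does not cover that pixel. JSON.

T0:
  2·area = 72
  edge (6, 0)→(6, 12): d=(0,12) inclusive
  edge (6, 12)→(0, 6): d=(-6,-6) inclusive
  edge (0, 6)→(6, 0): d=(6,-6) inclusive
    (2,0)@(5, 1): e=[12,60,0] → █  [on edge]
    (3,0)@(7, 1): e=[-12,72,12] → ·
    (1,1)@(3, 3): e=[36,36,0] → █  [on edge]
    (3,1)@(7, 3): e=[-12,60,24] → ·
    (0,2)@(1, 5): e=[60,12,0] → █  [on edge]
    (3,2)@(7, 5): e=[-12,48,36] → ·
    (0,3)@(1, 7): e=[60,0,12] → █  [on edge]
    (3,3)@(7, 7): e=[-12,36,48] → ·
    (0,4)@(1, 9): e=[60,-12,24] → ·
    (1,4)@(3, 9): e=[36,0,36] → █  [on edge]
    (3,4)@(7, 9): e=[-12,24,60] → ·
    (1,5)@(3, 11): e=[36,-12,48] → ·
    (2,5)@(5, 11): e=[12,0,60] → █  [on edge]
    (3,6)@(7, 13): e=[-12,0,84] → ·  [on edge]
  covered (12 px):
    · · █ ·
    · █ █ ·
    █ █ █ ·
    █ █ █ ·
    · █ █ ·
    · · █ ·
    · · · ·
    · · · ·
    · · · ·
    · · · ·
    · · · ·
T1:
  2·area = 8  (B↔C swapped to make it positive)
  edge (4, 16)→(4, 18): d=(0,2) inclusive
  edge (4, 18)→(0, 12): d=(-4,-6) inclusive
  edge (0, 12)→(4, 16): d=(4,4) inclusive
    (0,6)@(1, 13): e=[6,2,0] → █  [on edge]
    (1,6)@(3, 13): e=[2,14,-8] → ·
    (0,7)@(1, 15): e=[6,-6,8] → ·
    (1,7)@(3, 15): e=[2,6,0] → █  [on edge]
    (2,7)@(5, 15): e=[-2,18,-8] → ·
    (1,8)@(3, 17): e=[2,-2,8] → ·
    (2,8)@(5, 17): e=[-2,10,0] → ·  [on edge]
    (3,9)@(7, 19): e=[-6,14,0] → ·  [on edge]
  covered (2 px):
    · · · ·
    · · · ·
    · · · ·
    · · · ·
    · · · ·
    · · · ·
    █ · · ·
    · █ · ·
    · · · ·
    · · · ·
    · · · ·

Answer: [48,12,12]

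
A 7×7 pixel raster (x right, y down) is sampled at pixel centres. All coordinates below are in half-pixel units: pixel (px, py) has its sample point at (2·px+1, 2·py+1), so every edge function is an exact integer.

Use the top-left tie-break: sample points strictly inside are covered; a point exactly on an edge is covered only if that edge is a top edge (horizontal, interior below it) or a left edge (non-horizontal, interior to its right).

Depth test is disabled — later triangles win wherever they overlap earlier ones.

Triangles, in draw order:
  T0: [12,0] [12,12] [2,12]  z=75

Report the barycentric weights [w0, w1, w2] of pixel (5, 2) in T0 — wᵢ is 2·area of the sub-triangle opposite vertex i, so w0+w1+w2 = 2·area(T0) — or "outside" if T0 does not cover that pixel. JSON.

T0:
  2·area = 120
  edge (12, 0)→(12, 12): d=(0,12) right/bottom  bias=-1
  edge (12, 12)→(2, 12): d=(-10,0) right/bottom  bias=-1
  edge (2, 12)→(12, 0): d=(10,-12) top-left  bias=+0
    (5,1)@(11, 3): e=[12,90,18] → █
    (6,1)@(13, 3): e=[-12,90,42] → ·
    (4,2)@(9, 5): e=[36,70,14] → █
    (6,2)@(13, 5): e=[-12,70,62] → ·
    (3,3)@(7, 7): e=[60,50,10] → █
    (6,3)@(13, 7): e=[-12,50,82] → ·
    (2,4)@(5, 9): e=[84,30,6] → █
    (6,4)@(13, 9): e=[-12,30,102] → ·
    (1,5)@(3, 11): e=[108,10,2] → █
    (6,5)@(13, 11): e=[-12,10,122] → ·
    (1,6)@(3, 13): e=[108,-10,22] → ·
    (2,6)@(5, 13): e=[84,-10,46] → ·
  covered (15 px):
    · · · · · · ·
    · · · · · █ ·
    · · · · █ █ ·
    · · · █ █ █ ·
    · · █ █ █ █ ·
    · █ █ █ █ █ ·
    · · · · · · ·

Final: [70,38,12]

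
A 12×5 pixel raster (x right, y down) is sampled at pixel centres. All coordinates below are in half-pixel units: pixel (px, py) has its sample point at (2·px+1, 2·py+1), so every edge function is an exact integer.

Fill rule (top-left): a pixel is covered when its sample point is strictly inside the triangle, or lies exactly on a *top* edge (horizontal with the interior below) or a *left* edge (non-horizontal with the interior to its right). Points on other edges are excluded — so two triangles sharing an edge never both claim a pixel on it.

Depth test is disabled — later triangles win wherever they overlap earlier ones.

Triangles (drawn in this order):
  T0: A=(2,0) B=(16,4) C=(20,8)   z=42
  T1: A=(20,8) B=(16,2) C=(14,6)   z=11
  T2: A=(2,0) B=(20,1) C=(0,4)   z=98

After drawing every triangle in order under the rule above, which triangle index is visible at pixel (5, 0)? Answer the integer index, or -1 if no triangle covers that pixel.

T0:
  2·area = 40
  edge (2, 0)→(16, 4): d=(14,4) right/bottom  bias=-1
  edge (16, 4)→(20, 8): d=(4,4) right/bottom  bias=-1
  edge (20, 8)→(2, 0): d=(-18,-8) top-left  bias=+0
    (2,0)@(5, 1): e=[2,32,6] → #
    (3,0)@(7, 1): e=[-6,24,22] → ·
    (6,0)@(13, 1): e=[-30,0,70] → ·  [on edge]
    (2,1)@(5, 3): e=[30,40,-30] → ·
    (4,1)@(9, 3): e=[14,24,2] → #
    (5,1)@(11, 3): e=[6,16,18] → #
    (6,1)@(13, 3): e=[-2,8,34] → ·
    (7,1)@(15, 3): e=[-10,0,50] → ·  [on edge]
    (4,2)@(9, 5): e=[42,32,-34] → ·
    (5,2)@(11, 5): e=[34,24,-18] → ·
    (7,2)@(15, 5): e=[18,8,14] → #
    (8,2)@(17, 5): e=[10,0,30] → ·  [on edge]
    (9,3)@(19, 7): e=[30,0,10] → ·  [on edge]
    (10,4)@(21, 9): e=[50,0,-10] → ·  [on edge]
  covered (4 px):
    · · # · · · · · · · · ·
    · · · · # # · · · · · ·
    · · · · · · · # · · · ·
    · · · · · · · · · · · ·
    · · · · · · · · · · · ·
T1:
  2·area = 28  (B↔C swapped to make it positive)
  edge (20, 8)→(14, 6): d=(-6,-2) top-left  bias=+0
  edge (14, 6)→(16, 2): d=(2,-4) top-left  bias=+0
  edge (16, 2)→(20, 8): d=(4,6) right/bottom  bias=-1
    (2,1)@(5, 3): e=[0,-42,70] → ·  [on edge]
    (5,2)@(11, 5): e=[0,-14,42] → ·  [on edge]
    (7,2)@(15, 5): e=[8,2,18] → #
    (8,2)@(17, 5): e=[12,10,6] → #
    (9,2)@(19, 5): e=[16,18,-6] → ·
    (7,3)@(15, 7): e=[-4,6,26] → ·
    (8,3)@(17, 7): e=[0,14,14] → #  [on edge]
    (9,3)@(19, 7): e=[4,22,2] → #
    (10,3)@(21, 7): e=[8,30,-10] → ·
    (8,4)@(17, 9): e=[-12,18,22] → ·
    (9,4)@(19, 9): e=[-8,26,10] → ·
    (11,4)@(23, 9): e=[0,42,-14] → ·  [on edge]
  covered (4 px):
    · · · · · · · · · · · ·
    · · · · · · · · · · · ·
    · · · · · · · # # · · ·
    · · · · · · · · # # · ·
    · · · · · · · · · · · ·
T2:
  2·area = 74
  edge (2, 0)→(20, 1): d=(18,1) right/bottom  bias=-1
  edge (20, 1)→(0, 4): d=(-20,3) right/bottom  bias=-1
  edge (0, 4)→(2, 0): d=(2,-4) top-left  bias=+0
    (1,0)@(3, 1): e=[17,51,6] → #
    (2,0)@(5, 1): e=[15,45,14] → #
    (3,0)@(7, 1): e=[13,39,22] → #
    (4,0)@(9, 1): e=[11,33,30] → #
    (5,0)@(11, 1): e=[9,27,38] → #
    (6,0)@(13, 1): e=[7,21,46] → #
    (7,0)@(15, 1): e=[5,15,54] → #
    (8,0)@(17, 1): e=[3,9,62] → #
    (9,0)@(19, 1): e=[1,3,70] → #
    (10,0)@(21, 1): e=[-1,-3,78] → ·
    (0,1)@(1, 3): e=[55,17,2] → #
    (3,1)@(7, 3): e=[49,-1,26] → ·
  covered (12 px):
    · # # # # # # # # # · ·
    # # # · · · · · · · · ·
    · · · · · · · · · · · ·
    · · · · · · · · · · · ·
    · · · · · · · · · · · ·

Z-buffer (winner per pixel, '.' = empty):
  . 2 2 2 2 2 2 2 2 2 . .
  2 2 2 . 0 0 . . . . . .
  . . . . . . . 1 1 . . .
  . . . . . . . . 1 1 . .
  . . . . . . . . . . . .

Result: 2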